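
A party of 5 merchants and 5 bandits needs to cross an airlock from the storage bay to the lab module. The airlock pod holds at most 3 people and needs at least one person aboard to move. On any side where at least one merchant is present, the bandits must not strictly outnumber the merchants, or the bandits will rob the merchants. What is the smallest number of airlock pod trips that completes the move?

Counting alone: each trip to the lab module takes at most 3 across and each return brings at least 1 back, so after t trips out (and t−1 returns) at most 3t − (t−1) of the 10 are across; that first reaches 10 at t = 5, so at least 9 crossings are needed.
The safety rule pushes this higher. Following every safe sequence of crossings, the most of the 10 that can be at the lab module as the airlock pod arrives there on crossing 9 is 9 — never all 10.
So no plan with fewer than 11 crossings exists, and this one achieves 11:
1. 2 bandits → the lab module.  (the storage bay: 5M 3B; the lab module: 0M 2B)
2. 1 bandit ← the storage bay.  (the storage bay: 5M 4B; the lab module: 0M 1B)
3. 3 bandits → the lab module.  (the storage bay: 5M 1B; the lab module: 0M 4B)
4. 1 bandit ← the storage bay.  (the storage bay: 5M 2B; the lab module: 0M 3B)
5. 3 merchants → the lab module.  (the storage bay: 2M 2B; the lab module: 3M 3B)
6. 1 merchant and 1 bandit ← the storage bay.  (the storage bay: 3M 3B; the lab module: 2M 2B)
7. 3 merchants → the lab module.  (the storage bay: 0M 3B; the lab module: 5M 2B)
8. 1 bandit ← the storage bay.  (the storage bay: 0M 4B; the lab module: 5M 1B)
9. 2 bandits → the lab module.  (the storage bay: 0M 2B; the lab module: 5M 3B)
10. 1 bandit ← the storage bay.  (the storage bay: 0M 3B; the lab module: 5M 2B)
11. 3 bandits → the lab module.  (the storage bay: 0M 0B; the lab module: 5M 5B)

11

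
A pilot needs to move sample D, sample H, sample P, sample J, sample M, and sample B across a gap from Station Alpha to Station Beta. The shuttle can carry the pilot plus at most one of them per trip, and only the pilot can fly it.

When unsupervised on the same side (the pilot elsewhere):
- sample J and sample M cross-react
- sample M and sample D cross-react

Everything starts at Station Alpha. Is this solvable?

Yes

1. Pilot goes to Station Beta with sample M.  [Station Alpha: sample B, sample D, sample H, sample J, sample P | Station Beta: sample M]
2. Pilot goes back to Station Alpha alone.  [Station Alpha: sample B, sample D, sample H, sample J, sample P | Station Beta: sample M]
3. Pilot goes to Station Beta with sample D.  [Station Alpha: sample B, sample H, sample J, sample P | Station Beta: sample D, sample M]
4. Pilot goes back to Station Alpha with sample M.  [Station Alpha: sample B, sample H, sample J, sample M, sample P | Station Beta: sample D]
5. Pilot goes to Station Beta with sample J.  [Station Alpha: sample B, sample H, sample M, sample P | Station Beta: sample D, sample J]
6. Pilot goes back to Station Alpha alone.  [Station Alpha: sample B, sample H, sample M, sample P | Station Beta: sample D, sample J]
7. Pilot goes to Station Beta with sample H.  [Station Alpha: sample B, sample M, sample P | Station Beta: sample D, sample H, sample J]
8. Pilot goes back to Station Alpha alone.  [Station Alpha: sample B, sample M, sample P | Station Beta: sample D, sample H, sample J]
9. Pilot goes to Station Beta with sample P.  [Station Alpha: sample B, sample M | Station Beta: sample D, sample H, sample J, sample P]
10. Pilot goes back to Station Alpha alone.  [Station Alpha: sample B, sample M | Station Beta: sample D, sample H, sample J, sample P]
11. Pilot goes to Station Beta with sample B.  [Station Alpha: sample M | Station Beta: sample B, sample D, sample H, sample J, sample P]
12. Pilot goes back to Station Alpha alone.  [Station Alpha: sample M | Station Beta: sample B, sample D, sample H, sample J, sample P]
13. Pilot goes to Station Beta with sample M.  [Station Alpha: — | Station Beta: sample B, sample D, sample H, sample J, sample M, sample P]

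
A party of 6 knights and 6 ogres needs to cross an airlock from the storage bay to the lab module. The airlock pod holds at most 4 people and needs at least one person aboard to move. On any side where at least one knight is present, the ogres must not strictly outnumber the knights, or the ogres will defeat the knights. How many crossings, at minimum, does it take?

9

Counting alone: each trip to the lab module takes at most 4 across and each return brings at least 1 back, so after t trips out (and t−1 returns) at most 4t − (t−1) of the 12 are across; that first reaches 12 at t = 4, so at least 7 crossings are needed.
The safety rule pushes this higher. Following every safe sequence of crossings, the most of the 12 that can be at the lab module as the airlock pod arrives there on crossing 7 is 11 — never all 12.
So no plan with fewer than 9 crossings exists, and this one achieves 9:
1. 2 ogres → the lab module.  (the storage bay: 6K 4O; the lab module: 0K 2O)
2. 1 ogre ← the storage bay.  (the storage bay: 6K 5O; the lab module: 0K 1O)
3. 4 ogres → the lab module.  (the storage bay: 6K 1O; the lab module: 0K 5O)
4. 1 ogre ← the storage bay.  (the storage bay: 6K 2O; the lab module: 0K 4O)
5. 4 knights → the lab module.  (the storage bay: 2K 2O; the lab module: 4K 4O)
6. 1 knight and 1 ogre ← the storage bay.  (the storage bay: 3K 3O; the lab module: 3K 3O)
7. 2 knights and 2 ogres → the lab module.  (the storage bay: 1K 1O; the lab module: 5K 5O)
8. 1 knight and 1 ogre ← the storage bay.  (the storage bay: 2K 2O; the lab module: 4K 4O)
9. 2 knights and 2 ogres → the lab module.  (the storage bay: 0K 0O; the lab module: 6K 6O)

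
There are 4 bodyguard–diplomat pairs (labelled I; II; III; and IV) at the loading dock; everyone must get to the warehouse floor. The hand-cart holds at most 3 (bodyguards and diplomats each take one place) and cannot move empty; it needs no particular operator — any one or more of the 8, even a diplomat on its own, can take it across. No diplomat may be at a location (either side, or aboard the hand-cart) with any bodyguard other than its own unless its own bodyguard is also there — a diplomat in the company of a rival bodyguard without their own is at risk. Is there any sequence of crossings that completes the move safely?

1. bodyguard I and diplomat I cross → the warehouse floor.
2. bodyguard I crosses ← the loading dock.
3. bodyguard I, bodyguard II, and diplomat II cross → the warehouse floor.
4. bodyguard I and diplomat I cross ← the loading dock.
5. bodyguard I, bodyguard III, and bodyguard IV cross → the warehouse floor.
6. diplomat II crosses ← the loading dock.
7. diplomat I and diplomat II cross → the warehouse floor.
8. diplomat I crosses ← the loading dock.
9. diplomat I, diplomat III, and diplomat IV cross → the warehouse floor.

Yes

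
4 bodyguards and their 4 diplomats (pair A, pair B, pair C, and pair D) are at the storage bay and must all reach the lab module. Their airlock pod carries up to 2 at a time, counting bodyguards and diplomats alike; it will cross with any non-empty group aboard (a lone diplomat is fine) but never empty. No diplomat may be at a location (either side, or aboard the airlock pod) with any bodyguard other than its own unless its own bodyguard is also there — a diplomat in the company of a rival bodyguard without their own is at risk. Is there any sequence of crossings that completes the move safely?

No

Following every safe sequence of crossings from the start, the most of the 8 that can be at the lab module as the airlock pod arrives there on crossings 1, 3, 5 is 2, 3, 4 respectively; the best ever achieved is 4 of 8.
From crossing 7 on, no configuration arises that was not already reachable earlier: only 44 distinct safe configurations (who is on which side, and where the airlock pod is) can ever be reached, none of them has everyone across, and every continuation just revisits them. So no valid plan exists.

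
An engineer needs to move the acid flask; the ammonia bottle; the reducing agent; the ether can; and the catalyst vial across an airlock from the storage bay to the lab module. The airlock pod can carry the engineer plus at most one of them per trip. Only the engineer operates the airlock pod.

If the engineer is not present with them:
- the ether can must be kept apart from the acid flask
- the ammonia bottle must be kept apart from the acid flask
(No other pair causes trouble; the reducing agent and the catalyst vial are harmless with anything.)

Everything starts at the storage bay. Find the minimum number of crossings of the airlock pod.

11

Counting alone: the engineer can take at most 1 across per trip to the lab module, so moving all 5 needs at least 5 loaded trips out, with a return between consecutive ones — at least 9 crossings.
The safety rule pushes this higher. Following every safe sequence of crossings, the most of the 5 that can be at the lab module as the airlock pod arrives there on crossing 9 is 4 — never all 5.
So no plan with fewer than 11 crossings exists, and this one achieves 11:
1. Engineer goes to the lab module with the acid flask.  [the storage bay: the ammonia bottle, the catalyst vial, the ether can, the reducing agent | the lab module: the acid flask]
2. Engineer goes back to the storage bay alone.  [the storage bay: the ammonia bottle, the catalyst vial, the ether can, the reducing agent | the lab module: the acid flask]
3. Engineer goes to the lab module with the ammonia bottle.  [the storage bay: the catalyst vial, the ether can, the reducing agent | the lab module: the acid flask, the ammonia bottle]
4. Engineer goes back to the storage bay with the acid flask.  [the storage bay: the acid flask, the catalyst vial, the ether can, the reducing agent | the lab module: the ammonia bottle]
5. Engineer goes to the lab module with the ether can.  [the storage bay: the acid flask, the catalyst vial, the reducing agent | the lab module: the ammonia bottle, the ether can]
6. Engineer goes back to the storage bay alone.  [the storage bay: the acid flask, the catalyst vial, the reducing agent | the lab module: the ammonia bottle, the ether can]
7. Engineer goes to the lab module with the reducing agent.  [the storage bay: the acid flask, the catalyst vial | the lab module: the ammonia bottle, the ether can, the reducing agent]
8. Engineer goes back to the storage bay alone.  [the storage bay: the acid flask, the catalyst vial | the lab module: the ammonia bottle, the ether can, the reducing agent]
9. Engineer goes to the lab module with the catalyst vial.  [the storage bay: the acid flask | the lab module: the ammonia bottle, the catalyst vial, the ether can, the reducing agent]
10. Engineer goes back to the storage bay alone.  [the storage bay: the acid flask | the lab module: the ammonia bottle, the catalyst vial, the ether can, the reducing agent]
11. Engineer goes to the lab module with the acid flask.  [the storage bay: — | the lab module: the acid flask, the ammonia bottle, the catalyst vial, the ether can, the reducing agent]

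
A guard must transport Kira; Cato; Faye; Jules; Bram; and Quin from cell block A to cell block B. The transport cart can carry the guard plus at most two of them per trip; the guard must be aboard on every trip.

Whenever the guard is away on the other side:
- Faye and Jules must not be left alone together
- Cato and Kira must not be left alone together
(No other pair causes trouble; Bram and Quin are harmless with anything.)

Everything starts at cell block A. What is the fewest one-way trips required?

Counting alone: the guard can take at most 2 across per trip to cell block B, so moving all 6 needs at least 3 loaded trips out, with a return between consecutive ones — at least 5 crossings.
The plan below uses exactly 5 crossings, so it is optimal:
1. Guard goes to cell block B with Faye and Kira.
2. Guard goes back to cell block A alone.
3. Guard goes to cell block B with Bram and Quin.
4. Guard goes back to cell block A alone.
5. Guard goes to cell block B with Cato and Jules.

5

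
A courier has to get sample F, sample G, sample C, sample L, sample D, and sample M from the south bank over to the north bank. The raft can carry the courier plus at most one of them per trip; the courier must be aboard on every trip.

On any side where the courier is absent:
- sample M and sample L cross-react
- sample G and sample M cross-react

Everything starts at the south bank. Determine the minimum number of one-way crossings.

Counting alone: the courier can take at most 1 across per trip to the north bank, so moving all 6 needs at least 6 loaded trips out, with a return between consecutive ones — at least 11 crossings.
The safety rule pushes this higher. Following every safe sequence of crossings, the most of the 6 that can be at the north bank as the raft arrives there on crossing 11 is 5 — never all 6.
So no plan with fewer than 13 crossings exists, and this one achieves 13:
1. Courier goes to the north bank with sample M.
2. Courier goes back to the south bank alone.
3. Courier goes to the north bank with sample F.
4. Courier goes back to the south bank alone.
5. Courier goes to the north bank with sample G.
6. Courier goes back to the south bank with sample M.
7. Courier goes to the north bank with sample L.
8. Courier goes back to the south bank alone.
9. Courier goes to the north bank with sample C.
10. Courier goes back to the south bank alone.
11. Courier goes to the north bank with sample D.
12. Courier goes back to the south bank alone.
13. Courier goes to the north bank with sample M.

13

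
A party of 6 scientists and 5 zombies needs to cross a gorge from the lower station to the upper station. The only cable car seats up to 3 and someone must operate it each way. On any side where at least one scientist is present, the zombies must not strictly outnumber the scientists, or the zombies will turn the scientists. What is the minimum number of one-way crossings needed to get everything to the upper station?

9

Counting alone: each trip to the upper station takes at most 3 across and each return brings at least 1 back, so after t trips out (and t−1 returns) at most 3t − (t−1) of the 11 are across; that first reaches 11 at t = 5, so at least 9 crossings are needed.
The plan below uses exactly 9 crossings, so it is optimal:
1. 3 zombies → the upper station.  (the lower station: 6S 2Z; the upper station: 0S 3Z)
2. 1 zombie ← the lower station.  (the lower station: 6S 3Z; the upper station: 0S 2Z)
3. 3 scientists → the upper station.  (the lower station: 3S 3Z; the upper station: 3S 2Z)
4. 1 scientist ← the lower station.  (the lower station: 4S 3Z; the upper station: 2S 2Z)
5. 2 scientists and 1 zombie → the upper station.  (the lower station: 2S 2Z; the upper station: 4S 3Z)
6. 1 scientist ← the lower station.  (the lower station: 3S 2Z; the upper station: 3S 3Z)
7. 2 scientists and 1 zombie → the upper station.  (the lower station: 1S 1Z; the upper station: 5S 4Z)
8. 1 scientist ← the lower station.  (the lower station: 2S 1Z; the upper station: 4S 4Z)
9. 2 scientists and 1 zombie → the upper station.  (the lower station: 0S 0Z; the upper station: 6S 5Z)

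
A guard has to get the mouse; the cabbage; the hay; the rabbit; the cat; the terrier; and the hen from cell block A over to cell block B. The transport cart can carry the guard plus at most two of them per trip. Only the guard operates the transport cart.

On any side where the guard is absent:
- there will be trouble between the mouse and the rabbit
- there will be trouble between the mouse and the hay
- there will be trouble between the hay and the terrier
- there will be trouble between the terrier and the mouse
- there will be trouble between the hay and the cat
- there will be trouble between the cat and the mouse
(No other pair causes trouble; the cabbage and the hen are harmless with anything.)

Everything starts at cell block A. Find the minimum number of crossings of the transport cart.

11

Counting alone: the guard can take at most 2 across per trip to cell block B, so moving all 7 needs at least 4 loaded trips out, with a return between consecutive ones — at least 7 crossings.
The safety rule pushes this higher. Following every safe sequence of crossings, the most of the 7 that can be at cell block B as the transport cart arrives there on crossings 7, 9 is 5, 6 respectively — never all 7.
So no plan with fewer than 11 crossings exists, and this one achieves 11:
1. Guard goes to cell block B with the hay and the mouse.  [cell block A: the cabbage, the cat, the hen, the rabbit, the terrier | cell block B: the hay, the mouse]
2. Guard goes back to cell block A with the mouse.  [cell block A: the cabbage, the cat, the hen, the mouse, the rabbit, the terrier | cell block B: the hay]
3. Guard goes to cell block B with the cabbage and the mouse.  [cell block A: the cat, the hen, the rabbit, the terrier | cell block B: the cabbage, the hay, the mouse]
4. Guard goes back to cell block A with the mouse.  [cell block A: the cat, the hen, the mouse, the rabbit, the terrier | cell block B: the cabbage, the hay]
5. Guard goes to cell block B with the mouse and the rabbit.  [cell block A: the cat, the hen, the terrier | cell block B: the cabbage, the hay, the mouse, the rabbit]
6. Guard goes back to cell block A with the mouse.  [cell block A: the cat, the hen, the mouse, the terrier | cell block B: the cabbage, the hay, the rabbit]
7. Guard goes to cell block B with the hen and the mouse.  [cell block A: the cat, the terrier | cell block B: the cabbage, the hay, the hen, the mouse, the rabbit]
8. Guard goes back to cell block A with the mouse.  [cell block A: the cat, the mouse, the terrier | cell block B: the cabbage, the hay, the hen, the rabbit]
9. Guard goes to cell block B with the cat and the terrier.  [cell block A: the mouse | cell block B: the cabbage, the cat, the hay, the hen, the rabbit, the terrier]
10. Guard goes back to cell block A with the hay.  [cell block A: the hay, the mouse | cell block B: the cabbage, the cat, the hen, the rabbit, the terrier]
11. Guard goes to cell block B with the hay and the mouse.  [cell block A: — | cell block B: the cabbage, the cat, the hay, the hen, the mouse, the rabbit, the terrier]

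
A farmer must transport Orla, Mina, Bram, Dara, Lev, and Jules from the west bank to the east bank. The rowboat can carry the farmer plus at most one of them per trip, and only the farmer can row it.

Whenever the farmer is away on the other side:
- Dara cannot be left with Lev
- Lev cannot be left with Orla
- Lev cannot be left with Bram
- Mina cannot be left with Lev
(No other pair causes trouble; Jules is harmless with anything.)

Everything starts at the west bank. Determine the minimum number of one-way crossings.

Following every safe sequence of crossings from the start, the most of the 6 that can be at the east bank as the rowboat arrives there on crossings 1, 3, 5 is 1, 2, 3 respectively; the best ever achieved is 3 of 6.
From crossing 7 on, no configuration arises that was not already reachable earlier: only 22 distinct safe configurations (who is on which side, and where the rowboat is) can ever be reached, none of them has everyone across, and every continuation just revisits them. So no valid plan exists.

impossible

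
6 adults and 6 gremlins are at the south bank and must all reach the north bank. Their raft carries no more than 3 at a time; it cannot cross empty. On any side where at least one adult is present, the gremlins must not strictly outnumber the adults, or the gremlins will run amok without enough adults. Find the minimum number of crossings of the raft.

impossible

Following every safe sequence of crossings from the start, the most of the 12 that can be at the north bank as the raft arrives there on crossings 1, 3, 5 is 3, 5, 6 respectively; the best ever achieved is 6 of 12.
From crossing 7 on, no configuration arises that was not already reachable earlier: only 17 distinct safe configurations (who is on which side, and where the raft is) can ever be reached, none of them has everyone across, and every continuation just revisits them. They are: 0 adults + 0 gremlins across (raft back at the start); 0 adults + 1 gremlin across (raft there); 0 adults + 1 gremlin across (raft back at the start); 0 adults + 2 gremlins across (raft there); 0 adults + 2 gremlins across (raft back at the start); 0 adults + 3 gremlins across (raft there); 0 adults + 3 gremlins across (raft back at the start); 0 adults + 4 gremlins across (raft there); 0 adults + 4 gremlins across (raft back at the start); 0 adults + 5 gremlins across (raft there); 0 adults + 5 gremlins across (raft back at the start); 0 adults + 6 gremlins across (raft there); 1 adult + 1 gremlin across (raft there); 1 adult + 1 gremlin across (raft back at the start); 2 adults + 2 gremlins across (raft there); 2 adults + 2 gremlins across (raft back at the start); 3 adults + 3 gremlins across (raft there). So no valid plan exists.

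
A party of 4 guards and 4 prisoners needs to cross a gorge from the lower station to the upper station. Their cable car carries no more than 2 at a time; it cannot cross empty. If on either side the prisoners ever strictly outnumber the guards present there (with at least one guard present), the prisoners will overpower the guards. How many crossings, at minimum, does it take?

Following every safe sequence of crossings from the start, the most of the 8 that can be at the upper station as the cable car arrives there on crossings 1, 3, 5 is 2, 3, 4 respectively; the best ever achieved is 4 of 8.
From crossing 7 on, no configuration arises that was not already reachable earlier: only 11 distinct safe configurations (who is on which side, and where the cable car is) can ever be reached, none of them has everyone across, and every continuation just revisits them. They are: 0 guards + 0 prisoners across (cable car back at the start); 0 guards + 1 prisoner across (cable car there); 0 guards + 1 prisoner across (cable car back at the start); 0 guards + 2 prisoners across (cable car there); 0 guards + 2 prisoners across (cable car back at the start); 0 guards + 3 prisoners across (cable car there); 0 guards + 3 prisoners across (cable car back at the start); 0 guards + 4 prisoners across (cable car there); 1 guard + 1 prisoner across (cable car there); 1 guard + 1 prisoner across (cable car back at the start); 2 guards + 2 prisoners across (cable car there). So no valid plan exists.

impossible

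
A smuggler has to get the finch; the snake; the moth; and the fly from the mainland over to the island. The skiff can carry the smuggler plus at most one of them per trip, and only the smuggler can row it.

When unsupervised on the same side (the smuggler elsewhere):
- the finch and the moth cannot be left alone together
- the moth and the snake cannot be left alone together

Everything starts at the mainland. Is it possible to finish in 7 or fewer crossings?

No

Counting alone: the smuggler can take at most 1 across per trip to the island, so moving all 4 needs at least 4 loaded trips out, with a return between consecutive ones — at least 7 crossings.
The safety rule pushes this higher. Following every safe sequence of crossings, the most of the 4 that can be at the island as the skiff arrives there on crossing 7 is 3 — never all 4.
So the move cannot be finished within 7 crossings. (The shortest complete plan takes 9:)
1. Smuggler goes to the island with the moth.  [the mainland: the finch, the fly, the snake | the island: the moth]
2. Smuggler goes back to the mainland alone.  [the mainland: the finch, the fly, the snake | the island: the moth]
3. Smuggler goes to the island with the finch.  [the mainland: the fly, the snake | the island: the finch, the moth]
4. Smuggler goes back to the mainland with the moth.  [the mainland: the fly, the moth, the snake | the island: the finch]
5. Smuggler goes to the island with the snake.  [the mainland: the fly, the moth | the island: the finch, the snake]
6. Smuggler goes back to the mainland alone.  [the mainland: the fly, the moth | the island: the finch, the snake]
7. Smuggler goes to the island with the fly.  [the mainland: the moth | the island: the finch, the fly, the snake]
8. Smuggler goes back to the mainland alone.  [the mainland: the moth | the island: the finch, the fly, the snake]
9. Smuggler goes to the island with the moth.  [the mainland: — | the island: the finch, the fly, the moth, the snake]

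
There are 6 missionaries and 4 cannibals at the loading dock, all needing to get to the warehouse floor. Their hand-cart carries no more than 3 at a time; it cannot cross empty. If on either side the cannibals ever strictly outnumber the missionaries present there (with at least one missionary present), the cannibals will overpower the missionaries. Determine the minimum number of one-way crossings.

Counting alone: each trip to the warehouse floor takes at most 3 across and each return brings at least 1 back, so after t trips out (and t−1 returns) at most 3t − (t−1) of the 10 are across; that first reaches 10 at t = 5, so at least 9 crossings are needed.
The plan below uses exactly 9 crossings, so it is optimal:
1. 2 cannibals → the warehouse floor.  (the loading dock: 6M 2C; the warehouse floor: 0M 2C)
2. 1 cannibal ← the loading dock.  (the loading dock: 6M 3C; the warehouse floor: 0M 1C)
3. 3 cannibals → the warehouse floor.  (the loading dock: 6M 0C; the warehouse floor: 0M 4C)
4. 1 cannibal ← the loading dock.  (the loading dock: 6M 1C; the warehouse floor: 0M 3C)
5. 3 missionaries → the warehouse floor.  (the loading dock: 3M 1C; the warehouse floor: 3M 3C)
6. 1 cannibal ← the loading dock.  (the loading dock: 3M 2C; the warehouse floor: 3M 2C)
7. 1 missionary and 2 cannibals → the warehouse floor.  (the loading dock: 2M 0C; the warehouse floor: 4M 4C)
8. 1 cannibal ← the loading dock.  (the loading dock: 2M 1C; the warehouse floor: 4M 3C)
9. 2 missionaries and 1 cannibal → the warehouse floor.  (the loading dock: 0M 0C; the warehouse floor: 6M 4C)

9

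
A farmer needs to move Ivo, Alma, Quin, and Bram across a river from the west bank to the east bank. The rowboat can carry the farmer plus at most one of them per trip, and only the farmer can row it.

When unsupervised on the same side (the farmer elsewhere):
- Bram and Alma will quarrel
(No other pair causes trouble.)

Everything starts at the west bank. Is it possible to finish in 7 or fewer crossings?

Yes

Yes — this plan uses 7 crossings (≤ 7):
1. Farmer goes to the east bank with Alma.
2. Farmer goes back to the west bank alone.
3. Farmer goes to the east bank with Ivo.
4. Farmer goes back to the west bank alone.
5. Farmer goes to the east bank with Quin.
6. Farmer goes back to the west bank alone.
7. Farmer goes to the east bank with Bram.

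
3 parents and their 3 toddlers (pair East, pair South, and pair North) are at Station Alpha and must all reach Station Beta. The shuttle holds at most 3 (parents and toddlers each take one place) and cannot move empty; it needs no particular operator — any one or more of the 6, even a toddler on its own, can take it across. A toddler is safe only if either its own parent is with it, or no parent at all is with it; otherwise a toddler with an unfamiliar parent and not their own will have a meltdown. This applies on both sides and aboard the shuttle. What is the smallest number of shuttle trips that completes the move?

5

Counting alone: each trip to Station Beta takes at most 3 across and each return brings at least 1 back, so after t trips out (and t−1 returns) at most 3t − (t−1) of the 6 are across; that first reaches 6 at t = 3, so at least 5 crossings are needed.
The plan below uses exactly 5 crossings, so it is optimal:
1. parent East and toddler East cross → Station Beta.
2. parent East crosses ← Station Alpha.
3. parent East, parent North, and parent South cross → Station Beta.
4. toddler East crosses ← Station Alpha.
5. toddler East, toddler North, and toddler South cross → Station Beta.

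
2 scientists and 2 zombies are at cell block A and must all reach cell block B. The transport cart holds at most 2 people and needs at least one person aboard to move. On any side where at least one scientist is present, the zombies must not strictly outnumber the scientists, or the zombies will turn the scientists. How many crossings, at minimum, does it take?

Counting alone: each trip to cell block B takes at most 2 across and each return brings at least 1 back, so after t trips out (and t−1 returns) at most 2t − (t−1) of the 4 are across; that first reaches 4 at t = 3, so at least 5 crossings are needed.
The plan below uses exactly 5 crossings, so it is optimal:
1. 2 zombies → cell block B.  (cell block A: 2S 0Z; cell block B: 0S 2Z)
2. 1 zombie ← cell block A.  (cell block A: 2S 1Z; cell block B: 0S 1Z)
3. 2 scientists → cell block B.  (cell block A: 0S 1Z; cell block B: 2S 1Z)
4. 1 zombie ← cell block A.  (cell block A: 0S 2Z; cell block B: 2S 0Z)
5. 2 zombies → cell block B.  (cell block A: 0S 0Z; cell block B: 2S 2Z)

5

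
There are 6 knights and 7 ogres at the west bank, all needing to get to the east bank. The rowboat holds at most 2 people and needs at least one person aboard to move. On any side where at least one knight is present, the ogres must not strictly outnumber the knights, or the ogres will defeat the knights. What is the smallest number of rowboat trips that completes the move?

impossible

The ogres already outnumber the knights at the west bank before anyone moves, so the starting position itself is disallowed.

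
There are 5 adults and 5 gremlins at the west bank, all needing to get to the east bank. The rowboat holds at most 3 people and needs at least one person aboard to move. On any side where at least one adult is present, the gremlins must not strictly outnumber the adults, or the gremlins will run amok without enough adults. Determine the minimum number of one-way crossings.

11

Counting alone: each trip to the east bank takes at most 3 across and each return brings at least 1 back, so after t trips out (and t−1 returns) at most 3t − (t−1) of the 10 are across; that first reaches 10 at t = 5, so at least 9 crossings are needed.
The safety rule pushes this higher. Following every safe sequence of crossings, the most of the 10 that can be at the east bank as the rowboat arrives there on crossing 9 is 9 — never all 10.
So no plan with fewer than 11 crossings exists, and this one achieves 11:
1. 2 gremlins → the east bank.  (the west bank: 5A 3G; the east bank: 0A 2G)
2. 1 gremlin ← the west bank.  (the west bank: 5A 4G; the east bank: 0A 1G)
3. 3 gremlins → the east bank.  (the west bank: 5A 1G; the east bank: 0A 4G)
4. 1 gremlin ← the west bank.  (the west bank: 5A 2G; the east bank: 0A 3G)
5. 3 adults → the east bank.  (the west bank: 2A 2G; the east bank: 3A 3G)
6. 1 adult and 1 gremlin ← the west bank.  (the west bank: 3A 3G; the east bank: 2A 2G)
7. 3 adults → the east bank.  (the west bank: 0A 3G; the east bank: 5A 2G)
8. 1 gremlin ← the west bank.  (the west bank: 0A 4G; the east bank: 5A 1G)
9. 2 gremlins → the east bank.  (the west bank: 0A 2G; the east bank: 5A 3G)
10. 1 gremlin ← the west bank.  (the west bank: 0A 3G; the east bank: 5A 2G)
11. 3 gremlins → the east bank.  (the west bank: 0A 0G; the east bank: 5A 5G)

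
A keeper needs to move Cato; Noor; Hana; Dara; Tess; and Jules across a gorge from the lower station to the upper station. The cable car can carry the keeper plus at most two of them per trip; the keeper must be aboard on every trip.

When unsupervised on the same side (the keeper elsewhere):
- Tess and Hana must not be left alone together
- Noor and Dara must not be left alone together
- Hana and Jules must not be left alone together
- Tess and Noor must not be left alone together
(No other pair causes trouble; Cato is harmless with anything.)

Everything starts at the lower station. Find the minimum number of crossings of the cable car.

Counting alone: the keeper can take at most 2 across per trip to the upper station, so moving all 6 needs at least 3 loaded trips out, with a return between consecutive ones — at least 5 crossings.
The safety rule pushes this higher. Following every safe sequence of crossings, the most of the 6 that can be at the upper station as the cable car arrives there on crossing 5 is 5 — never all 6.
So no plan with fewer than 7 crossings exists, and this one achieves 7:
1. Keeper goes to the upper station with Hana and Noor.  [the lower station: Cato, Dara, Jules, Tess | the upper station: Hana, Noor]
2. Keeper goes back to the lower station alone.  [the lower station: Cato, Dara, Jules, Tess | the upper station: Hana, Noor]
3. Keeper goes to the upper station with Cato and Dara.  [the lower station: Jules, Tess | the upper station: Cato, Dara, Hana, Noor]
4. Keeper goes back to the lower station with Noor.  [the lower station: Jules, Noor, Tess | the upper station: Cato, Dara, Hana]
5. Keeper goes to the upper station with Jules and Tess.  [the lower station: Noor | the upper station: Cato, Dara, Hana, Jules, Tess]
6. Keeper goes back to the lower station with Hana.  [the lower station: Hana, Noor | the upper station: Cato, Dara, Jules, Tess]
7. Keeper goes to the upper station with Hana and Noor.  [the lower station: — | the upper station: Cato, Dara, Hana, Jules, Noor, Tess]

7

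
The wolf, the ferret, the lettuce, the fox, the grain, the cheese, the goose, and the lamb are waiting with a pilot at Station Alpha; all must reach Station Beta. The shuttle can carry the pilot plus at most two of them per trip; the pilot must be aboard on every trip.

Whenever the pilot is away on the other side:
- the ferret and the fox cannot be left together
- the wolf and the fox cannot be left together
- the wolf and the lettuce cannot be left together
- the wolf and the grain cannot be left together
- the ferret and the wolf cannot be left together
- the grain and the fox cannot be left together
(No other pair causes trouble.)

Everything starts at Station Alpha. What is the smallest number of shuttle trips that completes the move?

Counting alone: the pilot can take at most 2 across per trip to Station Beta, so moving all 8 needs at least 4 loaded trips out, with a return between consecutive ones — at least 7 crossings.
The safety rule pushes this higher. Following every safe sequence of crossings, the most of the 8 that can be at Station Beta as the shuttle arrives there on crossings 7, 9, 11 is 5, 6, 7 respectively — never all 8.
So no plan with fewer than 13 crossings exists, and this one achieves 13:
1. Pilot goes to Station Beta with the fox and the wolf.  [Station Alpha: the cheese, the ferret, the goose, the grain, the lamb, the lettuce | Station Beta: the fox, the wolf]
2. Pilot goes back to Station Alpha with the wolf.  [Station Alpha: the cheese, the ferret, the goose, the grain, the lamb, the lettuce, the wolf | Station Beta: the fox]
3. Pilot goes to Station Beta with the lettuce and the wolf.  [Station Alpha: the cheese, the ferret, the goose, the grain, the lamb | Station Beta: the fox, the lettuce, the wolf]
4. Pilot goes back to Station Alpha with the wolf.  [Station Alpha: the cheese, the ferret, the goose, the grain, the lamb, the wolf | Station Beta: the fox, the lettuce]
5. Pilot goes to Station Beta with the cheese and the wolf.  [Station Alpha: the ferret, the goose, the grain, the lamb | Station Beta: the cheese, the fox, the lettuce, the wolf]
6. Pilot goes back to Station Alpha with the wolf.  [Station Alpha: the ferret, the goose, the grain, the lamb, the wolf | Station Beta: the cheese, the fox, the lettuce]
7. Pilot goes to Station Beta with the goose and the wolf.  [Station Alpha: the ferret, the grain, the lamb | Station Beta: the cheese, the fox, the goose, the lettuce, the wolf]
8. Pilot goes back to Station Alpha with the wolf.  [Station Alpha: the ferret, the grain, the lamb, the wolf | Station Beta: the cheese, the fox, the goose, the lettuce]
9. Pilot goes to Station Beta with the lamb and the wolf.  [Station Alpha: the ferret, the grain | Station Beta: the cheese, the fox, the goose, the lamb, the lettuce, the wolf]
10. Pilot goes back to Station Alpha with the wolf.  [Station Alpha: the ferret, the grain, the wolf | Station Beta: the cheese, the fox, the goose, the lamb, the lettuce]
11. Pilot goes to Station Beta with the ferret and the grain.  [Station Alpha: the wolf | Station Beta: the cheese, the ferret, the fox, the goose, the grain, the lamb, the lettuce]
12. Pilot goes back to Station Alpha with the fox.  [Station Alpha: the fox, the wolf | Station Beta: the cheese, the ferret, the goose, the grain, the lamb, the lettuce]
13. Pilot goes to Station Beta with the fox and the wolf.  [Station Alpha: — | Station Beta: the cheese, the ferret, the fox, the goose, the grain, the lamb, the lettuce, the wolf]

13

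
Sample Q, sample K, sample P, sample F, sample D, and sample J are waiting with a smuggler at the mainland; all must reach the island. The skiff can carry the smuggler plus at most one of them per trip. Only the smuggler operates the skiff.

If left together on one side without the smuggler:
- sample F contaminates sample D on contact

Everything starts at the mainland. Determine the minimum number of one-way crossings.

11

Counting alone: the smuggler can take at most 1 across per trip to the island, so moving all 6 needs at least 6 loaded trips out, with a return between consecutive ones — at least 11 crossings.
The plan below uses exactly 11 crossings, so it is optimal:
1. Smuggler goes to the island with sample F.
2. Smuggler goes back to the mainland alone.
3. Smuggler goes to the island with sample Q.
4. Smuggler goes back to the mainland alone.
5. Smuggler goes to the island with sample K.
6. Smuggler goes back to the mainland alone.
7. Smuggler goes to the island with sample P.
8. Smuggler goes back to the mainland alone.
9. Smuggler goes to the island with sample J.
10. Smuggler goes back to the mainland alone.
11. Smuggler goes to the island with sample D.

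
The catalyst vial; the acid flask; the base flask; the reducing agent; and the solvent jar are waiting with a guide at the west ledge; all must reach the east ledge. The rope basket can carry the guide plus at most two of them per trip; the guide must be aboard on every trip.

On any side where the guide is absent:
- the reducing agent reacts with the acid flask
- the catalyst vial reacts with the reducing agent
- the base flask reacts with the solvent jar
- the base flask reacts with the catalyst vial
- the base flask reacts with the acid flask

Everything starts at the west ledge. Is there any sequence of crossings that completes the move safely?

Yes

1. Guide goes to the east ledge with the base flask and the reducing agent.  [the west ledge: the acid flask, the catalyst vial, the solvent jar | the east ledge: the base flask, the reducing agent]
2. Guide goes back to the west ledge alone.  [the west ledge: the acid flask, the catalyst vial, the solvent jar | the east ledge: the base flask, the reducing agent]
3. Guide goes to the east ledge with the catalyst vial.  [the west ledge: the acid flask, the solvent jar | the east ledge: the base flask, the catalyst vial, the reducing agent]
4. Guide goes back to the west ledge with the base flask and the reducing agent.  [the west ledge: the acid flask, the base flask, the reducing agent, the solvent jar | the east ledge: the catalyst vial]
5. Guide goes to the east ledge with the acid flask and the solvent jar.  [the west ledge: the base flask, the reducing agent | the east ledge: the acid flask, the catalyst vial, the solvent jar]
6. Guide goes back to the west ledge alone.  [the west ledge: the base flask, the reducing agent | the east ledge: the acid flask, the catalyst vial, the solvent jar]
7. Guide goes to the east ledge with the base flask and the reducing agent.  [the west ledge: — | the east ledge: the acid flask, the base flask, the catalyst vial, the reducing agent, the solvent jar]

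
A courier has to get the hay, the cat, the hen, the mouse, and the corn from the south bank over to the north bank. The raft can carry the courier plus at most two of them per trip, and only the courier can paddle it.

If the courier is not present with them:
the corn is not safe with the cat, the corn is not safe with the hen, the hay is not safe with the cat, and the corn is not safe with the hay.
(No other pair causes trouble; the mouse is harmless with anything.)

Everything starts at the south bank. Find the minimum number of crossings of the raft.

Counting alone: the courier can take at most 2 across per trip to the north bank, so moving all 5 needs at least 3 loaded trips out, with a return between consecutive ones — at least 5 crossings.
The safety rule pushes this higher. Following every safe sequence of crossings, the most of the 5 that can be at the north bank as the raft arrives there on crossing 5 is 4 — never all 5.
So no plan with fewer than 7 crossings exists, and this one achieves 7:
1. Courier goes to the north bank with the corn and the hay.
2. Courier goes back to the south bank with the hay.
3. Courier goes to the north bank with the hay and the hen.
4. Courier goes back to the south bank with the corn.
5. Courier goes to the north bank with the cat and the mouse.
6. Courier goes back to the south bank with the hay.
7. Courier goes to the north bank with the corn and the hay.

7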